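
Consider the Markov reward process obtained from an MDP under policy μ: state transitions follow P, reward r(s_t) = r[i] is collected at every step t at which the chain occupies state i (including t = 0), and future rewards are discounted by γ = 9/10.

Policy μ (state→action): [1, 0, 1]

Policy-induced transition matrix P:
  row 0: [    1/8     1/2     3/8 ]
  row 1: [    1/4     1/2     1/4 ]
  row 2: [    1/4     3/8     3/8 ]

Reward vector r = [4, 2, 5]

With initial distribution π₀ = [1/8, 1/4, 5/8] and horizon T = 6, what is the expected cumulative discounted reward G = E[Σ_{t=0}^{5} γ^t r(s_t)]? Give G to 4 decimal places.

G = 16.7477

t=0: π = [0.1250, 0.2500, 0.6250], E[r] = 4.1250, γ^t·E[r] = 4.125000, running G = 4.125000
t=1: π = [0.2344, 0.4219, 0.3438], E[r] = 3.5000, γ^t·E[r] = 3.150000, running G = 7.275000
t=2: π = [0.2207, 0.4570, 0.3223], E[r] = 3.4082, γ^t·E[r] = 2.760645, running G = 10.035645
t=3: π = [0.2224, 0.4597, 0.3179], E[r] = 3.3984, γ^t·E[r] = 2.477461, running G = 12.513105
t=4: π = [0.2222, 0.4603, 0.3175], E[r] = 3.3970, γ^t·E[r] = 2.228774, running G = 14.741879
t=5: π = [0.2222, 0.4603, 0.3175], E[r] = 3.3969, γ^t·E[r] = 2.005806, running G = 16.747686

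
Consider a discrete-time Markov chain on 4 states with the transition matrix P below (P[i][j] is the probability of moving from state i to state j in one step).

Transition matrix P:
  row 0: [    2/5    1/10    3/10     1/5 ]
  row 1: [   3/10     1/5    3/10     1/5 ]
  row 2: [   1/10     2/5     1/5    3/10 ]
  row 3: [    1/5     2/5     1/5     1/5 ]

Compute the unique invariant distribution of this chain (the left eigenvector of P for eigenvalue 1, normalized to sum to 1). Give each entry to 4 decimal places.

π = [0.2523, 0.2703, 0.2523, 0.2252]

Balance equations π_j = Σ_i π_i·P[i][j]:
  π_0 = 2/5·π_0 + 3/10·π_1 + 1/10·π_2 + 1/5·π_3
  π_1 = 1/10·π_0 + 1/5·π_1 + 2/5·π_2 + 2/5·π_3
  π_2 = 3/10·π_0 + 3/10·π_1 + 1/5·π_2 + 1/5·π_3
  normalize: π_0 + π_1 + π_2 + π_3 = 1
Solving the linear system gives exactly π = [28/111, 10/37, 28/111, 25/111].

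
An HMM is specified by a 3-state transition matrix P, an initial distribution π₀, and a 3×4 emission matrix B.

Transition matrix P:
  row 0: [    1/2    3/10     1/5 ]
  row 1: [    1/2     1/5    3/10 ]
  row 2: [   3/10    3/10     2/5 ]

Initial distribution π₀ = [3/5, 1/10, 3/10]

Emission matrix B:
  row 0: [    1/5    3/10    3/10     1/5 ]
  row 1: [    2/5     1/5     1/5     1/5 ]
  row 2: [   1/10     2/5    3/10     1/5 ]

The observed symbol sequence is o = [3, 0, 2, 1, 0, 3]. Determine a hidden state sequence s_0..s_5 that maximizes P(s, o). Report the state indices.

t=0: δ = [1.200e-01, 2.000e-02, 6.000e-02]  (obs o_0=3)
t=1: δ = [1.200e-02, 1.440e-02, 2.400e-03]  ψ = [0, 0, 0]  (obs o_1=0)
t=2: δ = [2.160e-03, 7.200e-04, 1.296e-03]  ψ = [1, 0, 1]  (obs o_2=2)
t=3: δ = [3.240e-04, 1.296e-04, 2.074e-04]  ψ = [0, 0, 2]  (obs o_3=1)
t=4: δ = [3.240e-05, 3.888e-05, 8.294e-06]  ψ = [0, 0, 2]  (obs o_4=0)
t=5: δ = [3.888e-06, 1.944e-06, 2.333e-06]  ψ = [1, 0, 1]  (obs o_5=3)
backtrack: best end state = 0; path = [0, 1, 0, 0, 1, 0]

path = [0, 1, 0, 0, 1, 0]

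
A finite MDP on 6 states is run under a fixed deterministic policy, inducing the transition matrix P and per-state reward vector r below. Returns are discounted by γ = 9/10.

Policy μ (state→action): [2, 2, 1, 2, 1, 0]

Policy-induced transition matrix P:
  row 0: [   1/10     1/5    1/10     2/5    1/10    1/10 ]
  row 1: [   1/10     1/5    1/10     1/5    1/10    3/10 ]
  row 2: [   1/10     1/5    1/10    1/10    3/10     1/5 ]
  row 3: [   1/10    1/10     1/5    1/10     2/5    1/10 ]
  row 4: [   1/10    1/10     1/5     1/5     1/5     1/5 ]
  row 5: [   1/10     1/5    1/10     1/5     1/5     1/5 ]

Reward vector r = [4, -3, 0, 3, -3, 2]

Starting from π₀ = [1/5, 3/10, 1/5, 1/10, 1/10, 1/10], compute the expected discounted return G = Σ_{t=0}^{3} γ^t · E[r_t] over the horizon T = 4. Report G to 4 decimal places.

G = 0.6657

t=0: π = [0.2000, 0.3000, 0.2000, 0.1000, 0.1000, 0.1000], E[r] = 0.1000, γ^t·E[r] = 0.100000, running G = 0.100000
t=1: π = [0.1000, 0.1800, 0.1200, 0.2100, 0.1900, 0.2000], E[r] = 0.3200, γ^t·E[r] = 0.288000, running G = 0.388000
t=2: π = [0.1000, 0.1600, 0.1400, 0.1870, 0.2260, 0.1870], E[r] = 0.1770, γ^t·E[r] = 0.143370, running G = 0.531370
t=3: π = [0.1000, 0.1587, 0.1413, 0.1873, 0.2254, 0.1873], E[r] = 0.1842, γ^t·E[r] = 0.134282, running G = 0.665652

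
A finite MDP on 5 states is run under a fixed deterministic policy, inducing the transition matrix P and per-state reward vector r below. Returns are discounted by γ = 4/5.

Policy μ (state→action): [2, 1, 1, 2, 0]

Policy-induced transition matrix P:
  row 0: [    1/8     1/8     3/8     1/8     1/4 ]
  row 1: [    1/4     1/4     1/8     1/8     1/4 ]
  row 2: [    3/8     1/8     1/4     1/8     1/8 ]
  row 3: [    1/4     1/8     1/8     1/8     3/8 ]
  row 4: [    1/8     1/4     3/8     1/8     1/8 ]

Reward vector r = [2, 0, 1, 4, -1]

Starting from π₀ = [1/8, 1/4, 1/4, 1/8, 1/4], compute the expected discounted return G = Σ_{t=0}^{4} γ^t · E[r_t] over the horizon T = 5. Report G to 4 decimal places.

t=0: π = [0.1250, 0.2500, 0.2500, 0.1250, 0.2500], E[r] = 0.7500, γ^t·E[r] = 0.750000, running G = 0.750000
t=1: π = [0.2344, 0.1875, 0.2500, 0.1250, 0.2031], E[r] = 1.0156, γ^t·E[r] = 0.812500, running G = 1.562500
t=2: π = [0.2266, 0.1738, 0.2656, 0.1250, 0.2090], E[r] = 1.0098, γ^t·E[r] = 0.646250, running G = 2.208750
t=3: π = [0.2288, 0.1729, 0.2671, 0.1250, 0.2063], E[r] = 1.0183, γ^t·E[r] = 0.521375, running G = 2.730125
t=4: π = [0.2290, 0.1724, 0.2672, 0.1250, 0.2065], E[r] = 1.0187, γ^t·E[r] = 0.417263, running G = 3.147388

G = 3.1474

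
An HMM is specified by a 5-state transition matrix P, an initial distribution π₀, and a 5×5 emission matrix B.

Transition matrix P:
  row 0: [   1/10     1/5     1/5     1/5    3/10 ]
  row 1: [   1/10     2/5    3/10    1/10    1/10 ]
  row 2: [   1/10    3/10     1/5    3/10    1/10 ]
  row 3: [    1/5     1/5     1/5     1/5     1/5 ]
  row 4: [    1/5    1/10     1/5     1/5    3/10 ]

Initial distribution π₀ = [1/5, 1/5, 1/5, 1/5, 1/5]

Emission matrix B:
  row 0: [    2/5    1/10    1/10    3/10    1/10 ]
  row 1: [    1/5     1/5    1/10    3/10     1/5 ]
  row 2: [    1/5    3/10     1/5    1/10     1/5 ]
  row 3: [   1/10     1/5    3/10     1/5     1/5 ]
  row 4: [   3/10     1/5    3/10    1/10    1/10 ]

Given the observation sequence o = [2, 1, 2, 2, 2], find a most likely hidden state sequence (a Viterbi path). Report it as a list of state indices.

t=0: δ = [2.000e-02, 2.000e-02, 4.000e-02, 6.000e-02, 6.000e-02]  (obs o_0=2)
t=1: δ = [1.200e-03, 2.400e-03, 3.600e-03, 2.400e-03, 3.600e-03]  ψ = [3, 2, 3, 2, 4]  (obs o_1=1)
t=2: δ = [7.200e-05, 1.080e-04, 1.440e-04, 3.240e-04, 3.240e-04]  ψ = [4, 2, 1, 2, 4]  (obs o_2=2)
t=3: δ = [6.480e-06, 6.480e-06, 1.296e-05, 1.944e-05, 2.916e-05]  ψ = [3, 3, 3, 3, 4]  (obs o_3=2)
t=4: δ = [5.832e-07, 3.888e-07, 1.166e-06, 1.750e-06, 2.624e-06]  ψ = [4, 2, 4, 4, 4]  (obs o_4=2)
backtrack: best end state = 4; path = [4, 4, 4, 4, 4]

path = [4, 4, 4, 4, 4]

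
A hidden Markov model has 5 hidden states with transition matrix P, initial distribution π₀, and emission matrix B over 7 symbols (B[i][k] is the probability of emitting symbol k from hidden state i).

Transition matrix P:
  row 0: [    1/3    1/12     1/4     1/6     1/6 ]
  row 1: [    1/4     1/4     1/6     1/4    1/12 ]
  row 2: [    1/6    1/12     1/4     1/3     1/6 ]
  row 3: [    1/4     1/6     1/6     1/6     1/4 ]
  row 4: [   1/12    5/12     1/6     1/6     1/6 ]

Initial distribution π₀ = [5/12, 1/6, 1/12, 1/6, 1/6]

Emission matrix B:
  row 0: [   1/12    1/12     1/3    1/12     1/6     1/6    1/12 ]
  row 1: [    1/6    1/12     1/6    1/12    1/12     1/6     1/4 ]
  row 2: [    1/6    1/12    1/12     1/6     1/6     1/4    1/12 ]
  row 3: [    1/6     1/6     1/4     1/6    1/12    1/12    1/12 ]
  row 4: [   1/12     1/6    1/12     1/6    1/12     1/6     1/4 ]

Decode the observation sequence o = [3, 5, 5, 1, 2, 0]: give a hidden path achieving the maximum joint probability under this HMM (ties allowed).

path = [0, 2, 2, 3, 0, 2]

t=0: δ = [3.472e-02, 1.389e-02, 1.389e-02, 2.778e-02, 2.778e-02]  (obs o_0=3)
t=1: δ = [1.929e-03, 1.929e-03, 2.170e-03, 4.823e-04, 1.157e-03]  ψ = [0, 4, 0, 0, 3]  (obs o_1=5)
t=2: δ = [1.072e-04, 8.038e-05, 1.356e-04, 6.028e-05, 6.028e-05]  ψ = [0, 1, 2, 2, 2]  (obs o_2=5)
t=3: δ = [2.977e-06, 2.093e-06, 2.826e-06, 7.535e-06, 3.768e-06]  ψ = [0, 4, 2, 2, 2]  (obs o_3=1)
t=4: δ = [6.279e-07, 2.616e-07, 1.047e-07, 3.140e-07, 1.570e-07]  ψ = [3, 4, 3, 3, 3]  (obs o_4=2)
t=5: δ = [1.744e-08, 1.090e-08, 2.616e-08, 1.744e-08, 8.721e-09]  ψ = [0, 1, 0, 0, 0]  (obs o_5=0)
backtrack: best end state = 2; path = [0, 2, 2, 3, 0, 2]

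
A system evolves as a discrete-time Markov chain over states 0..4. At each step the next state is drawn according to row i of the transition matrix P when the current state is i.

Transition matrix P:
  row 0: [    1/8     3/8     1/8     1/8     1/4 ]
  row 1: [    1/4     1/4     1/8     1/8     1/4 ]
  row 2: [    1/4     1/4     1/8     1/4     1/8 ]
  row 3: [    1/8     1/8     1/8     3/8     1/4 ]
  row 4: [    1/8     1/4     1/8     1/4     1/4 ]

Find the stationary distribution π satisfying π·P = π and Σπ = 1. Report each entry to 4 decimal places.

π = [0.1710, 0.2431, 0.1250, 0.2266, 0.2344]

Balance equations π_j = Σ_i π_i·P[i][j]:
  π_0 = 1/8·π_0 + 1/4·π_1 + 1/4·π_2 + 1/8·π_3 + 1/8·π_4
  π_1 = 3/8·π_0 + 1/4·π_1 + 1/4·π_2 + 1/8·π_3 + 1/4·π_4
  π_2 = 1/8·π_0 + 1/8·π_1 + 1/8·π_2 + 1/8·π_3 + 1/8·π_4
  π_3 = 1/8·π_0 + 1/8·π_1 + 1/4·π_2 + 3/8·π_3 + 1/4·π_4
  normalize: π_0 + π_1 + π_2 + π_3 + π_4 = 1
Solving the linear system gives exactly π = [197/1152, 35/144, 1/8, 29/128, 15/64].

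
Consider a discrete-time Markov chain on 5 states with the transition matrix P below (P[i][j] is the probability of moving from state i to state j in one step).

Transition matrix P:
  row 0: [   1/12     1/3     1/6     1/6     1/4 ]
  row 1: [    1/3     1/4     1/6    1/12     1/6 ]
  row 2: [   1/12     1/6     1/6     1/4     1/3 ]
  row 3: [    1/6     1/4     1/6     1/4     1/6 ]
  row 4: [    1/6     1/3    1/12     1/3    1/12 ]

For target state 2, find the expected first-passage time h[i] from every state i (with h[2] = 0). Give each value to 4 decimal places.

First-step conditioning: h[2] = 0; for i ≠ 2, h[i] = 1 + Σ_k P[i][k]·h[k].
  h[0] = 1 + 1/12·h[0] + 1/3·h[1] + 1/6·h[3] + 1/4·h[4]
  h[1] = 1 + 1/3·h[0] + 1/4·h[1] + 1/12·h[3] + 1/6·h[4]
  h[3] = 1 + 1/6·h[0] + 1/4·h[1] + 1/4·h[3] + 1/6·h[4]
  h[4] = 1 + 1/6·h[0] + 1/3·h[1] + 1/3·h[3] + 1/12·h[4]
Solving the 4×4 linear system over states ≠ 2 gives exactly h = [12072/1831, 12012/1831, 0, 12000/1831, 12924/1831] (h[2] = 0 is the target).

h = [6.5931, 6.5603, 0.0000, 6.5538, 7.0584]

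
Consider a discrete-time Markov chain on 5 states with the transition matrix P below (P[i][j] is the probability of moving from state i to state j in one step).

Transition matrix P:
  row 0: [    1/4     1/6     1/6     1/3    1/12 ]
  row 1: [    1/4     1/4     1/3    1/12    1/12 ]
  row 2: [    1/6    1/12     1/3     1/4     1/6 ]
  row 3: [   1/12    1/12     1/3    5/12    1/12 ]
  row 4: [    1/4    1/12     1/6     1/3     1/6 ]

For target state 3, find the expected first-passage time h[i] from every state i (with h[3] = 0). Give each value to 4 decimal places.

h = [3.6170, 4.6488, 3.8661, 0.0000, 3.5232]

First-step conditioning: h[3] = 0; for i ≠ 3, h[i] = 1 + Σ_k P[i][k]·h[k].
  h[0] = 1 + 1/4·h[0] + 1/6·h[1] + 1/6·h[2] + 1/12·h[4]
  h[1] = 1 + 1/4·h[0] + 1/4·h[1] + 1/3·h[2] + 1/12·h[4]
  h[2] = 1 + 1/6·h[0] + 1/12·h[1] + 1/3·h[2] + 1/6·h[4]
  h[4] = 1 + 1/4·h[0] + 1/12·h[1] + 1/6·h[2] + 1/6·h[4]
Solving the 4×4 linear system over states ≠ 3 gives exactly h = [7404/2047, 9516/2047, 7914/2047, 0, 7212/2047] (h[3] = 0 is the target).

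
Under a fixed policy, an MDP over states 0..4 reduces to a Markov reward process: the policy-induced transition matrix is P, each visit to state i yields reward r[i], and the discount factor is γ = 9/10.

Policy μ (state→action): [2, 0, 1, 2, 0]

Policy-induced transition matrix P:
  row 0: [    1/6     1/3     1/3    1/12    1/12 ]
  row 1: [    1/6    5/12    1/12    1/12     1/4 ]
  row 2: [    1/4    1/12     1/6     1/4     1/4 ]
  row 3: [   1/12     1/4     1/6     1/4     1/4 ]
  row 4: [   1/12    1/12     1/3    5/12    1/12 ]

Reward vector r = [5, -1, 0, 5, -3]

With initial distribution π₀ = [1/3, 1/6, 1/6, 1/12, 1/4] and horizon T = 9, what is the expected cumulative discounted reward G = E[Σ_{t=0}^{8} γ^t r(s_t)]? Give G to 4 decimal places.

G = 6.4784

t=0: π = [0.3333, 0.1667, 0.1667, 0.0833, 0.2500], E[r] = 1.1667, γ^t·E[r] = 1.166667, running G = 1.166667
t=1: π = [0.1528, 0.2361, 0.2500, 0.2083, 0.1528], E[r] = 1.1111, γ^t·E[r] = 1.000000, running G = 2.166667
t=2: π = [0.1574, 0.2350, 0.1979, 0.2106, 0.1991], E[r] = 1.0081, γ^t·E[r] = 0.816563, running G = 2.983229
t=3: π = [0.1490, 0.2361, 0.2065, 0.2178, 0.1906], E[r] = 1.0261, γ^t·E[r] = 0.748055, running G = 3.731284
t=4: π = [0.1498, 0.2356, 0.2036, 0.2176, 0.1934], E[r] = 1.0213, γ^t·E[r] = 0.670085, running G = 4.401369
t=5: π = [0.1494, 0.2356, 0.2042, 0.2180, 0.1928], E[r] = 1.0229, γ^t·E[r] = 0.604030, running G = 5.005399
t=6: π = [0.1495, 0.2355, 0.2041, 0.2180, 0.1930], E[r] = 1.0227, γ^t·E[r] = 0.543490, running G = 5.548889
t=7: π = [0.1494, 0.2355, 0.2041, 0.2180, 0.1929], E[r] = 1.0228, γ^t·E[r] = 0.489196, running G = 6.038085
t=8: π = [0.1494, 0.2355, 0.2041, 0.2180, 0.1929], E[r] = 1.0228, γ^t·E[r] = 0.440270, running G = 6.478355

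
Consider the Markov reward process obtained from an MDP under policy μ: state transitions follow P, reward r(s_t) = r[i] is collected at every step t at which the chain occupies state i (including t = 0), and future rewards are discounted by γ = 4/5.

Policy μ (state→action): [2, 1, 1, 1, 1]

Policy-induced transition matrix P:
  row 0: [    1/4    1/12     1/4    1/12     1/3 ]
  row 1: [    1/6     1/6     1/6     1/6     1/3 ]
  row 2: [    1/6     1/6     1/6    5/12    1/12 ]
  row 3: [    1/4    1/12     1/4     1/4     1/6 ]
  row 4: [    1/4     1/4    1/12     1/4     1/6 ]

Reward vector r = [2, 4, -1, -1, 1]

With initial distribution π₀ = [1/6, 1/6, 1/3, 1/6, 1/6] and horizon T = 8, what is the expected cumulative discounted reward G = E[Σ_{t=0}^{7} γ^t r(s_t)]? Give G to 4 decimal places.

G = 3.2235

t=0: π = [0.1667, 0.1667, 0.3333, 0.1667, 0.1667], E[r] = 0.6667, γ^t·E[r] = 0.666667, running G = 0.666667
t=1: π = [0.2083, 0.1528, 0.1806, 0.2639, 0.1944], E[r] = 0.7778, γ^t·E[r] = 0.622222, running G = 1.288889
t=2: π = [0.2222, 0.1435, 0.1898, 0.2326, 0.2118], E[r] = 0.8079, γ^t·E[r] = 0.517037, running G = 1.805926
t=3: π = [0.2222, 0.1464, 0.1869, 0.2326, 0.2118], E[r] = 0.8223, γ^t·E[r] = 0.421037, running G = 2.226963
t=4: π = [0.2222, 0.1464, 0.1869, 0.2319, 0.2125], E[r] = 0.8238, γ^t·E[r] = 0.337422, running G = 2.564385
t=5: π = [0.2222, 0.1465, 0.1868, 0.2319, 0.2125], E[r] = 0.8244, γ^t·E[r] = 0.270135, running G = 2.834520
t=6: π = [0.2222, 0.1465, 0.1868, 0.2319, 0.2126], E[r] = 0.8244, γ^t·E[r] = 0.216124, running G = 3.050645
t=7: π = [0.2222, 0.1465, 0.1868, 0.2319, 0.2126], E[r] = 0.8245, γ^t·E[r] = 0.172905, running G = 3.223549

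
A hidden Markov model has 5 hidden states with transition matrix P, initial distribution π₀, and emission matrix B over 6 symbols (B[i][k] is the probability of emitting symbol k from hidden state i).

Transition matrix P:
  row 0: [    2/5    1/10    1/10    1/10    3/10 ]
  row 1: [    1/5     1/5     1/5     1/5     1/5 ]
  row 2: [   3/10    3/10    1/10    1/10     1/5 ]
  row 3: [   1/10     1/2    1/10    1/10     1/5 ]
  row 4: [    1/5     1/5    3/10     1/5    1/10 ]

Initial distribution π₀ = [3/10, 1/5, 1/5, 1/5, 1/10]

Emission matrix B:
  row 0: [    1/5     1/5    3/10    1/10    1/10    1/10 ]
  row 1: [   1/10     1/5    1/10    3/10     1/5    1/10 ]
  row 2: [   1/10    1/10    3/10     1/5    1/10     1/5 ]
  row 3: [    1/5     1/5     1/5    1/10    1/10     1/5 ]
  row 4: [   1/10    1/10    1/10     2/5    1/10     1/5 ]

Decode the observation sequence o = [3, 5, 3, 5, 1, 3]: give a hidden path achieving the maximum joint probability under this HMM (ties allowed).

path = [1, 3, 1, 3, 1, 4]

t=0: δ = [3.000e-02, 6.000e-02, 4.000e-02, 2.000e-02, 4.000e-02]  (obs o_0=3)
t=1: δ = [1.200e-03, 1.200e-03, 2.400e-03, 2.400e-03, 2.400e-03]  ψ = [0, 1, 1, 1, 1]  (obs o_1=5)
t=2: δ = [7.200e-05, 3.600e-04, 1.440e-04, 4.800e-05, 1.920e-04]  ψ = [2, 3, 4, 4, 2]  (obs o_2=3)
t=3: δ = [7.200e-06, 7.200e-06, 1.440e-05, 1.440e-05, 1.440e-05]  ψ = [1, 1, 1, 1, 1]  (obs o_3=5)
t=4: δ = [8.640e-07, 1.440e-06, 4.320e-07, 5.760e-07, 2.880e-07]  ψ = [2, 3, 4, 4, 2]  (obs o_4=1)
t=5: δ = [3.456e-08, 8.640e-08, 5.760e-08, 2.880e-08, 1.152e-07]  ψ = [0, 1, 1, 1, 1]  (obs o_5=3)
backtrack: best end state = 4; path = [1, 3, 1, 3, 1, 4]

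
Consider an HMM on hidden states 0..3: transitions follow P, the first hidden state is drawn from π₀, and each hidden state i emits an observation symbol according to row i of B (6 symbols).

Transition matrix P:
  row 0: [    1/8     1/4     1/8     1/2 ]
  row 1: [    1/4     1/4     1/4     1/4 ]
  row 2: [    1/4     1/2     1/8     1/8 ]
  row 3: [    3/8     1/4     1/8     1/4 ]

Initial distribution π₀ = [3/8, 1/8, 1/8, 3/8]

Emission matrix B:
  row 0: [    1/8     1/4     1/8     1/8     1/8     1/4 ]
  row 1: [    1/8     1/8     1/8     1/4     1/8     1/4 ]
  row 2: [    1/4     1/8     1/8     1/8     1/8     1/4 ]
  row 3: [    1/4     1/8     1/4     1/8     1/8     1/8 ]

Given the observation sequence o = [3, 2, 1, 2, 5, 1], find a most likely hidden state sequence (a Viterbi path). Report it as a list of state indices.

t=0: δ = [4.688e-02, 3.125e-02, 1.562e-02, 4.688e-02]  (obs o_0=3)
t=1: δ = [2.197e-03, 1.465e-03, 9.766e-04, 5.859e-03]  ψ = [3, 0, 1, 0]  (obs o_1=2)
t=2: δ = [5.493e-04, 1.831e-04, 9.155e-05, 1.831e-04]  ψ = [3, 3, 3, 3]  (obs o_2=1)
t=3: δ = [8.583e-06, 1.717e-05, 8.583e-06, 6.866e-05]  ψ = [0, 0, 0, 0]  (obs o_3=2)
t=4: δ = [6.437e-06, 4.292e-06, 2.146e-06, 2.146e-06]  ψ = [3, 3, 3, 3]  (obs o_4=5)
t=5: δ = [2.682e-07, 2.012e-07, 1.341e-07, 4.023e-07]  ψ = [1, 0, 1, 0]  (obs o_5=1)
backtrack: best end state = 3; path = [0, 3, 0, 3, 0, 3]

path = [0, 3, 0, 3, 0, 3]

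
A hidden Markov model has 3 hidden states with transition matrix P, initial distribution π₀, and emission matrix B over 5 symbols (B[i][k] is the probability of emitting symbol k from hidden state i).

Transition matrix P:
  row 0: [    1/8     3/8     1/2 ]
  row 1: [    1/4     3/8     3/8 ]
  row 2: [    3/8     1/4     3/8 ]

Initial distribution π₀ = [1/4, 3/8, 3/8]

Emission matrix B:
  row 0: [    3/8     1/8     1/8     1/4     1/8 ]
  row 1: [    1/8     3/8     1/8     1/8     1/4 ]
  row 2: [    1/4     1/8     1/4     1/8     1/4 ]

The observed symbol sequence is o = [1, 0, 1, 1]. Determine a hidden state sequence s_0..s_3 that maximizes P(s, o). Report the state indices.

path = [1, 0, 1, 1]

t=0: δ = [3.125e-02, 1.406e-01, 4.688e-02]  (obs o_0=1)
t=1: δ = [1.318e-02, 6.592e-03, 1.318e-02]  ψ = [1, 1, 1]  (obs o_1=0)
t=2: δ = [6.180e-04, 1.854e-03, 8.240e-04]  ψ = [2, 0, 0]  (obs o_2=1)
t=3: δ = [5.794e-05, 2.607e-04, 8.690e-05]  ψ = [1, 1, 1]  (obs o_3=1)
backtrack: best end state = 1; path = [1, 0, 1, 1]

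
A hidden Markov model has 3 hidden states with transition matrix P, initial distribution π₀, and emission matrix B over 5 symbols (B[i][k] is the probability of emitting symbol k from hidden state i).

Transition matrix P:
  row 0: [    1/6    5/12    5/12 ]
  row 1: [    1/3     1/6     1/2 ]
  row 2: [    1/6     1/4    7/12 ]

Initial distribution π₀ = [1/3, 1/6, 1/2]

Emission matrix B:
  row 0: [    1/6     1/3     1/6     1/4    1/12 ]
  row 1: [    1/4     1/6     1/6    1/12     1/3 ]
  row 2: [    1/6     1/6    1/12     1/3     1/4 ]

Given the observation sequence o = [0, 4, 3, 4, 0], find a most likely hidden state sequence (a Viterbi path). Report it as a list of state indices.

t=0: δ = [5.556e-02, 4.167e-02, 8.333e-02]  (obs o_0=0)
t=1: δ = [1.157e-03, 7.716e-03, 1.215e-02]  ψ = [1, 0, 2]  (obs o_1=4)
t=2: δ = [6.430e-04, 2.532e-04, 2.363e-03]  ψ = [1, 2, 2]  (obs o_2=3)
t=3: δ = [3.282e-05, 1.969e-04, 3.446e-04]  ψ = [2, 2, 2]  (obs o_3=4)
t=4: δ = [1.094e-05, 2.154e-05, 3.350e-05]  ψ = [1, 2, 2]  (obs o_4=0)
backtrack: best end state = 2; path = [2, 2, 2, 2, 2]

path = [2, 2, 2, 2, 2]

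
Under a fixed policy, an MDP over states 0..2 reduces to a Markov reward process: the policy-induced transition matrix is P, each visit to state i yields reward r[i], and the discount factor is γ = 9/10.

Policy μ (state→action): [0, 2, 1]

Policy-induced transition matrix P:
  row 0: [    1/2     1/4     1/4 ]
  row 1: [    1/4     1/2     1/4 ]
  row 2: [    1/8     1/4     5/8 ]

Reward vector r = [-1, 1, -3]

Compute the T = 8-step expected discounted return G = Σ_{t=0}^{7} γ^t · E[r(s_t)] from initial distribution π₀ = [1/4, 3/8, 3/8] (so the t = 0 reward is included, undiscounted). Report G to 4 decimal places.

t=0: π = [0.2500, 0.3750, 0.3750], E[r] = -1.0000, γ^t·E[r] = -1.000000, running G = -1.000000
t=1: π = [0.2656, 0.3438, 0.3906], E[r] = -1.0938, γ^t·E[r] = -0.984375, running G = -1.984375
t=2: π = [0.2676, 0.3359, 0.3965], E[r] = -1.1211, γ^t·E[r] = -0.908086, running G = -2.892461
t=3: π = [0.2673, 0.3340, 0.3987], E[r] = -1.1294, γ^t·E[r] = -0.823329, running G = -3.715790
t=4: π = [0.2670, 0.3335, 0.3995], E[r] = -1.1320, γ^t·E[r] = -0.742718, running G = -4.458507
t=5: π = [0.2668, 0.3334, 0.3998], E[r] = -1.1329, γ^t·E[r] = -0.668955, running G = -5.127462
t=6: π = [0.2667, 0.3333, 0.3999], E[r] = -1.1332, γ^t·E[r] = -0.602215, running G = -5.729677
t=7: π = [0.2667, 0.3333, 0.4000], E[r] = -1.1333, γ^t·E[r] = -0.542042, running G = -6.271720

G = -6.2717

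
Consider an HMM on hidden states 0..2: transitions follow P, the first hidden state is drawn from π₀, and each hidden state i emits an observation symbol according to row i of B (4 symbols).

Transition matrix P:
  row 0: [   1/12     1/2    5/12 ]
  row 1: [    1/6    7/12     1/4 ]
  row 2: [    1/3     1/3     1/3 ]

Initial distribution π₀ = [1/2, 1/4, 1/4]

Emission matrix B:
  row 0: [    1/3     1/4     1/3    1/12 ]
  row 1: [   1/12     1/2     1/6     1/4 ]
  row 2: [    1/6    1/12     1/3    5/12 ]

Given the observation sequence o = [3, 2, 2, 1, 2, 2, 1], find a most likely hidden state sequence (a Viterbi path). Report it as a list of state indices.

path = [2, 2, 0, 1, 1, 1, 1]

t=0: δ = [4.167e-02, 6.250e-02, 1.042e-01]  (obs o_0=3)
t=1: δ = [1.157e-02, 6.076e-03, 1.157e-02]  ψ = [2, 1, 2]  (obs o_1=2)
t=2: δ = [1.286e-03, 9.645e-04, 1.608e-03]  ψ = [2, 0, 0]  (obs o_2=2)
t=3: δ = [1.340e-04, 3.215e-04, 4.465e-05]  ψ = [2, 0, 0]  (obs o_3=1)
t=4: δ = [1.786e-05, 3.126e-05, 2.679e-05]  ψ = [1, 1, 1]  (obs o_4=2)
t=5: δ = [2.977e-06, 3.039e-06, 2.977e-06]  ψ = [2, 1, 2]  (obs o_5=2)
t=6: δ = [2.481e-07, 8.863e-07, 1.034e-07]  ψ = [2, 1, 0]  (obs o_6=1)
backtrack: best end state = 1; path = [2, 2, 0, 1, 1, 1, 1]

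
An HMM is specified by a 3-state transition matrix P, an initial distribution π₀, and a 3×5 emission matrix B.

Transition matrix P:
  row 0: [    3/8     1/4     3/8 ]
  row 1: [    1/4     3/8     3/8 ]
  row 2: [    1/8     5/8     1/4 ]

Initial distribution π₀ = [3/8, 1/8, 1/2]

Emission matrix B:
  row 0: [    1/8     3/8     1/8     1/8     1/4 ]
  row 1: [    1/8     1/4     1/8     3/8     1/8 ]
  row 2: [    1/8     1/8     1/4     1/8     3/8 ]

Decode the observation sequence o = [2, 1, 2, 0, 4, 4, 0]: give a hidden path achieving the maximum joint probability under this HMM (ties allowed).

t=0: δ = [4.688e-02, 1.562e-02, 1.250e-01]  (obs o_0=2)
t=1: δ = [6.592e-03, 1.953e-02, 3.906e-03]  ψ = [0, 2, 2]  (obs o_1=1)
t=2: δ = [6.104e-04, 9.155e-04, 1.831e-03]  ψ = [1, 1, 1]  (obs o_2=2)
t=3: δ = [2.861e-05, 1.431e-04, 5.722e-05]  ψ = [0, 2, 2]  (obs o_3=0)
t=4: δ = [8.941e-06, 6.706e-06, 2.012e-05]  ψ = [1, 1, 1]  (obs o_4=4)
t=5: δ = [8.382e-07, 1.572e-06, 1.886e-06]  ψ = [0, 2, 2]  (obs o_5=4)
t=6: δ = [4.911e-08, 1.473e-07, 7.367e-08]  ψ = [1, 2, 1]  (obs o_6=0)
backtrack: best end state = 1; path = [2, 1, 2, 1, 2, 2, 1]

path = [2, 1, 2, 1, 2, 2, 1]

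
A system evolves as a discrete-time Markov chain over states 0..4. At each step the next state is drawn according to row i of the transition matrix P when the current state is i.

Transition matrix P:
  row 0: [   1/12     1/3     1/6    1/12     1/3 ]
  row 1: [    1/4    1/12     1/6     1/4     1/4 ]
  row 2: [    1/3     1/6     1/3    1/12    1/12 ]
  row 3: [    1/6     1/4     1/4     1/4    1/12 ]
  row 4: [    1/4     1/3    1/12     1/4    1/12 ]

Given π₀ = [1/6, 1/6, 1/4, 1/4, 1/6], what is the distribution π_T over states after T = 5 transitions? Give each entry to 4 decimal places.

π = [0.2157, 0.2279, 0.2005, 0.1806, 0.1752]

t=0: π = [0.1667, 0.1667, 0.2500, 0.2500, 0.1667]
t=1: π = [0.2222, 0.2292, 0.2153, 0.1806, 0.1528]
t=2: π = [0.2159, 0.2251, 0.2049, 0.1771, 0.1771]
t=3: π = [0.2163, 0.2282, 0.2008, 0.1799, 0.1748]
t=4: π = [0.2157, 0.2278, 0.2006, 0.1805, 0.1754]
t=5: π = [0.2157, 0.2279, 0.2005, 0.1806, 0.1752]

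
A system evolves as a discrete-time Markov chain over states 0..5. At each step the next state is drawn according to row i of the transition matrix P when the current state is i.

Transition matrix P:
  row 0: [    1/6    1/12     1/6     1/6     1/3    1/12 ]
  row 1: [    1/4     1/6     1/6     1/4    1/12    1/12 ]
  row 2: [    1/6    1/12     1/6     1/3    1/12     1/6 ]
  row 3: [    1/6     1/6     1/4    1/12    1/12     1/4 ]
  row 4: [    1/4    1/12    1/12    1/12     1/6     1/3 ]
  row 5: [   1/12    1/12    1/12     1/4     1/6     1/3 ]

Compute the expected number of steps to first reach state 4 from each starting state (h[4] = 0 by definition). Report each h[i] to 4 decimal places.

h = [5.4271, 7.0615, 7.1668, 7.1239, 0.0000, 6.6284]

First-step conditioning: h[4] = 0; for i ≠ 4, h[i] = 1 + Σ_k P[i][k]·h[k].
  h[0] = 1 + 1/6·h[0] + 1/12·h[1] + 1/6·h[2] + 1/6·h[3] + 1/12·h[5]
  h[1] = 1 + 1/4·h[0] + 1/6·h[1] + 1/6·h[2] + 1/4·h[3] + 1/12·h[5]
  h[2] = 1 + 1/6·h[0] + 1/12·h[1] + 1/6·h[2] + 1/3·h[3] + 1/6·h[5]
  h[3] = 1 + 1/6·h[0] + 1/6·h[1] + 1/4·h[2] + 1/12·h[3] + 1/4·h[5]
  h[5] = 1 + 1/12·h[0] + 1/12·h[1] + 1/12·h[2] + 1/4·h[3] + 1/3·h[5]
Solving the 5×5 linear system over states ≠ 4 gives exactly h = [180588/33275, 234972/33275, 238476/33275, 237048/33275, 0, 44112/6655] (h[4] = 0 is the target).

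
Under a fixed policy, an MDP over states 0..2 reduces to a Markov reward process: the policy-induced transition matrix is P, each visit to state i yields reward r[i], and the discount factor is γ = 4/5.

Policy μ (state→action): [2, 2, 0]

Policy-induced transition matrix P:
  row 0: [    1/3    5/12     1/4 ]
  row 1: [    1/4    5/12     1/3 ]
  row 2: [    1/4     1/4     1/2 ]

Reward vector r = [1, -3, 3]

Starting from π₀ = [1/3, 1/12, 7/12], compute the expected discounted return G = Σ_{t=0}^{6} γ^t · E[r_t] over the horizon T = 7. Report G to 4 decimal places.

t=0: π = [0.3333, 0.0833, 0.5833], E[r] = 1.8333, γ^t·E[r] = 1.833333, running G = 1.833333
t=1: π = [0.2778, 0.3194, 0.4028], E[r] = 0.5278, γ^t·E[r] = 0.422222, running G = 2.255556
t=2: π = [0.2731, 0.3495, 0.3773], E[r] = 0.3565, γ^t·E[r] = 0.228148, running G = 2.483704
t=3: π = [0.2728, 0.3538, 0.3735], E[r] = 0.3318, γ^t·E[r] = 0.169877, running G = 2.653580
t=4: π = [0.2727, 0.3544, 0.3728], E[r] = 0.3280, γ^t·E[r] = 0.134347, running G = 2.787928
t=5: π = [0.2727, 0.3545, 0.3727], E[r] = 0.3274, γ^t·E[r] = 0.107279, running G = 2.895207
t=6: π = [0.2727, 0.3545, 0.3727], E[r] = 0.3273, γ^t·E[r] = 0.085798, running G = 2.981005

G = 2.9810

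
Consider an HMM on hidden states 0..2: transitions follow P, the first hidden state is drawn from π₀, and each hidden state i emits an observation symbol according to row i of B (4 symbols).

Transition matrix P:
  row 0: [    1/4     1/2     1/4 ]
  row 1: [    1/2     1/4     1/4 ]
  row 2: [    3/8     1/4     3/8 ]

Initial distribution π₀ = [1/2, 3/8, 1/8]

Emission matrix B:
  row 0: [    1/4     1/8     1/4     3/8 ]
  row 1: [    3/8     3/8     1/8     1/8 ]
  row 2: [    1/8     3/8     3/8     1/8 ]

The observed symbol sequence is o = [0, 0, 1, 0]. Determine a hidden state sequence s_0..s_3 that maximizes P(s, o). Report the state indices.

path = [1, 0, 1, 0]

t=0: δ = [1.250e-01, 1.406e-01, 1.562e-02]  (obs o_0=0)
t=1: δ = [1.758e-02, 2.344e-02, 4.395e-03]  ψ = [1, 0, 1]  (obs o_1=0)
t=2: δ = [1.465e-03, 3.296e-03, 2.197e-03]  ψ = [1, 0, 1]  (obs o_2=1)
t=3: δ = [4.120e-04, 3.090e-04, 1.030e-04]  ψ = [1, 1, 1]  (obs o_3=0)
backtrack: best end state = 0; path = [1, 0, 1, 0]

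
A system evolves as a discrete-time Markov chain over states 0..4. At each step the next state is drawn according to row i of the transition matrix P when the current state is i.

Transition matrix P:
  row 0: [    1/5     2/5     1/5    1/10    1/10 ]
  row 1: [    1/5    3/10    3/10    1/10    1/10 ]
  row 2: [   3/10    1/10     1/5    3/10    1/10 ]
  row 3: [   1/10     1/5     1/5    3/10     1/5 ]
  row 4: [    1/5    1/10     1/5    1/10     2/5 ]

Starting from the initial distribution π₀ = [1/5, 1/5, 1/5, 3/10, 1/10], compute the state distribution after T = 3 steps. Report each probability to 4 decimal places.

π = [0.2039, 0.2236, 0.2223, 0.1814, 0.1688]

t=0: π = [0.2000, 0.2000, 0.2000, 0.3000, 0.1000]
t=1: π = [0.1900, 0.2300, 0.2200, 0.2000, 0.1600]
t=2: π = [0.2020, 0.2230, 0.2230, 0.1840, 0.1680]
t=3: π = [0.2039, 0.2236, 0.2223, 0.1814, 0.1688]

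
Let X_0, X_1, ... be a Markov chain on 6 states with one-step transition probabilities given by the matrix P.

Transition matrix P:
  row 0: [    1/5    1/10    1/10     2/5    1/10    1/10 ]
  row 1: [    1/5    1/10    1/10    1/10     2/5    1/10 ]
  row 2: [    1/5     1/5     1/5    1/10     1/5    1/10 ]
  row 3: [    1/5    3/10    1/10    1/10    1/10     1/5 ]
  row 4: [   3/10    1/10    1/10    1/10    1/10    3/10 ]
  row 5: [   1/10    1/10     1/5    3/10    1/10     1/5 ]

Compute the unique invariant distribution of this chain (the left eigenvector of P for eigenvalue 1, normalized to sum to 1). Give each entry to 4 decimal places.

Balance equations π_j = Σ_i π_i·P[i][j]:
  π_0 = 1/5·π_0 + 1/5·π_1 + 1/5·π_2 + 1/5·π_3 + 3/10·π_4 + 1/10·π_5
  π_1 = 1/10·π_0 + 1/10·π_1 + 1/5·π_2 + 3/10·π_3 + 1/10·π_4 + 1/10·π_5
  π_2 = 1/10·π_0 + 1/10·π_1 + 1/5·π_2 + 1/10·π_3 + 1/10·π_4 + 1/5·π_5
  π_3 = 2/5·π_0 + 1/10·π_1 + 1/10·π_2 + 1/10·π_3 + 1/10·π_4 + 3/10·π_5
  π_4 = 1/10·π_0 + 2/5·π_1 + 1/5·π_2 + 1/10·π_3 + 1/10·π_4 + 1/10·π_5
  normalize: π_0 + π_1 + π_2 + π_3 + π_4 + π_5 = 1
Solving the linear system gives exactly π = [22431/112681, 17086/112681, 14621/112681, 21779/112681, 17856/112681, 18908/112681].

π = [0.1991, 0.1516, 0.1298, 0.1933, 0.1585, 0.1678]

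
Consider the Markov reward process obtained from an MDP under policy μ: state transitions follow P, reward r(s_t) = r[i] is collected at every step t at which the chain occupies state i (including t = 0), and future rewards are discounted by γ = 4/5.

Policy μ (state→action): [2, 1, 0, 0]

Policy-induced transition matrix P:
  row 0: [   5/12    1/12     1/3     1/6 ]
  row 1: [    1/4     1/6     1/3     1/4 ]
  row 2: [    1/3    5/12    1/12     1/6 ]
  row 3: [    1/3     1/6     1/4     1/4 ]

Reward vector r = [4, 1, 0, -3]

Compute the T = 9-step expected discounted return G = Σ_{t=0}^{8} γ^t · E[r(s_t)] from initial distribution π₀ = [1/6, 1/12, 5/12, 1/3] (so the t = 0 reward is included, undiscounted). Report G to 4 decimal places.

G = 3.0182

t=0: π = [0.1667, 0.0833, 0.4167, 0.3333], E[r] = -0.2500, γ^t·E[r] = -0.250000, running G = -0.250000
t=1: π = [0.3403, 0.2569, 0.2014, 0.2014], E[r] = 1.0139, γ^t·E[r] = 0.811111, running G = 0.561111
t=2: π = [0.3403, 0.1887, 0.2662, 0.2049], E[r] = 0.9352, γ^t·E[r] = 0.598519, running G = 1.159630
t=3: π = [0.3460, 0.2049, 0.2497, 0.1995], E[r] = 0.9904, γ^t·E[r] = 0.507062, running G = 1.666691
t=4: π = [0.3451, 0.2003, 0.2543, 0.2004], E[r] = 0.9796, γ^t·E[r] = 0.401225, running G = 2.067916
t=5: π = [0.3454, 0.2015, 0.2531, 0.2001], E[r] = 0.9829, γ^t·E[r] = 0.322088, running G = 2.390004
t=6: π = [0.3453, 0.2011, 0.2534, 0.2001], E[r] = 0.9821, γ^t·E[r] = 0.257445, running G = 2.647449
t=7: π = [0.3453, 0.2012, 0.2533, 0.2001], E[r] = 0.9823, γ^t·E[r] = 0.206006, running G = 2.853454
t=8: π = [0.3453, 0.2012, 0.2533, 0.2001], E[r] = 0.9822, γ^t·E[r] = 0.164794, running G = 3.018248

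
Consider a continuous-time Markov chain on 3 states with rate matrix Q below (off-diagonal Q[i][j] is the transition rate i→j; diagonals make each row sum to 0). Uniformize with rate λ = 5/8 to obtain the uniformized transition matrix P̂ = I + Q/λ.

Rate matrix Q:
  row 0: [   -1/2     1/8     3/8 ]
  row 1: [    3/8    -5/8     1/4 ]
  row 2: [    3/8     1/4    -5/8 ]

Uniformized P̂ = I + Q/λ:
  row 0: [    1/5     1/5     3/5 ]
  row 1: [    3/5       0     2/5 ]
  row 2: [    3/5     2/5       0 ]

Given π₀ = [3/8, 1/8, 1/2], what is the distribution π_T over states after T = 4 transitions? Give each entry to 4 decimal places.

π = [0.4272, 0.2192, 0.3536]

t=0: π = [0.3750, 0.1250, 0.5000]
t=1: π = [0.4500, 0.2750, 0.2750]
t=2: π = [0.4200, 0.2000, 0.3800]
t=3: π = [0.4320, 0.2360, 0.3320]
t=4: π = [0.4272, 0.2192, 0.3536]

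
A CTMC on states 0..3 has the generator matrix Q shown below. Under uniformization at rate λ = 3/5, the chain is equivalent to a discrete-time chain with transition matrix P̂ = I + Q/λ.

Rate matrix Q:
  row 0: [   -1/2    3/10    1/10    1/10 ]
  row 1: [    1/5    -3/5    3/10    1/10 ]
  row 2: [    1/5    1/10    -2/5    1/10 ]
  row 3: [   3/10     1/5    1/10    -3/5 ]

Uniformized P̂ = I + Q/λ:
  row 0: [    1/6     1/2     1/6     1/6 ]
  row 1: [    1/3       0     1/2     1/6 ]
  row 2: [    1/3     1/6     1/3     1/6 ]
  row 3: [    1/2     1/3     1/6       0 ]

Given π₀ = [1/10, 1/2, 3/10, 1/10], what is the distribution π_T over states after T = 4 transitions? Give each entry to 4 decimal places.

π = [0.3061, 0.2519, 0.2992, 0.1428]

t=0: π = [0.1000, 0.5000, 0.3000, 0.1000]
t=1: π = [0.3333, 0.1333, 0.3833, 0.1500]
t=2: π = [0.3028, 0.2806, 0.2750, 0.1417]
t=3: π = [0.3065, 0.2444, 0.3060, 0.1431]
t=4: π = [0.3061, 0.2519, 0.2992, 0.1428]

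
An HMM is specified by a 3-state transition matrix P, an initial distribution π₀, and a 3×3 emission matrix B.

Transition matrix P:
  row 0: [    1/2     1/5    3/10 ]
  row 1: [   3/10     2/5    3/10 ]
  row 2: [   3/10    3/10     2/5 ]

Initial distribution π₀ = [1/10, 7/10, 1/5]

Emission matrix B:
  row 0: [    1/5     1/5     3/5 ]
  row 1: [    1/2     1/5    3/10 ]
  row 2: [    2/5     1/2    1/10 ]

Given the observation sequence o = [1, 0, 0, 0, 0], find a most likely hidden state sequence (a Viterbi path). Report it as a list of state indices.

path = [1, 1, 1, 1, 1]

t=0: δ = [2.000e-02, 1.400e-01, 1.000e-01]  (obs o_0=1)
t=1: δ = [8.400e-03, 2.800e-02, 1.680e-02]  ψ = [1, 1, 1]  (obs o_1=0)
t=2: δ = [1.680e-03, 5.600e-03, 3.360e-03]  ψ = [1, 1, 1]  (obs o_2=0)
t=3: δ = [3.360e-04, 1.120e-03, 6.720e-04]  ψ = [1, 1, 1]  (obs o_3=0)
t=4: δ = [6.720e-05, 2.240e-04, 1.344e-04]  ψ = [1, 1, 1]  (obs o_4=0)
backtrack: best end state = 1; path = [1, 1, 1, 1, 1]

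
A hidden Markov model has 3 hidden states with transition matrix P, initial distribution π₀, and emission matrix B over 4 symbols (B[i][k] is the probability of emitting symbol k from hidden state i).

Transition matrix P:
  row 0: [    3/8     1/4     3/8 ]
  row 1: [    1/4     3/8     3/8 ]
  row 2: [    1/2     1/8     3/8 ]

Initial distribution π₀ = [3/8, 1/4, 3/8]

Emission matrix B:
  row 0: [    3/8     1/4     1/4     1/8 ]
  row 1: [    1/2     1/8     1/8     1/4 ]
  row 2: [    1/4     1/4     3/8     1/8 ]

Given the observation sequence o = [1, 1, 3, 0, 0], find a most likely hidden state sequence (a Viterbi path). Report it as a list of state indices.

t=0: δ = [9.375e-02, 3.125e-02, 9.375e-02]  (obs o_0=1)
t=1: δ = [1.172e-02, 2.930e-03, 8.789e-03]  ψ = [2, 0, 0]  (obs o_1=1)
t=2: δ = [5.493e-04, 7.324e-04, 5.493e-04]  ψ = [0, 0, 0]  (obs o_2=3)
t=3: δ = [1.030e-04, 1.373e-04, 6.866e-05]  ψ = [2, 1, 1]  (obs o_3=0)
t=4: δ = [1.448e-05, 2.575e-05, 1.287e-05]  ψ = [0, 1, 1]  (obs o_4=0)
backtrack: best end state = 1; path = [2, 0, 1, 1, 1]

path = [2, 0, 1, 1, 1]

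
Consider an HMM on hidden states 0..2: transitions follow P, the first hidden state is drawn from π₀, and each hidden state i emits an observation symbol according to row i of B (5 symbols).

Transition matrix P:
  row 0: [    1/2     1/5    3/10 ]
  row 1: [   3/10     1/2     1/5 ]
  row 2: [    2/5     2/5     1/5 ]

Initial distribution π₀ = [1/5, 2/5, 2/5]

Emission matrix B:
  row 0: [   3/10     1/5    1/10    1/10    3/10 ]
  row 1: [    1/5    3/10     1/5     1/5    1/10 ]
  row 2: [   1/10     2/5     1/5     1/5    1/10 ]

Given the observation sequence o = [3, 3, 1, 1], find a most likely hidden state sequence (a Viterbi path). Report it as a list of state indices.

t=0: δ = [2.000e-02, 8.000e-02, 8.000e-02]  (obs o_0=3)
t=1: δ = [3.200e-03, 8.000e-03, 3.200e-03]  ψ = [2, 1, 1]  (obs o_1=3)
t=2: δ = [4.800e-04, 1.200e-03, 6.400e-04]  ψ = [1, 1, 1]  (obs o_2=1)
t=3: δ = [7.200e-05, 1.800e-04, 9.600e-05]  ψ = [1, 1, 1]  (obs o_3=1)
backtrack: best end state = 1; path = [1, 1, 1, 1]

path = [1, 1, 1, 1]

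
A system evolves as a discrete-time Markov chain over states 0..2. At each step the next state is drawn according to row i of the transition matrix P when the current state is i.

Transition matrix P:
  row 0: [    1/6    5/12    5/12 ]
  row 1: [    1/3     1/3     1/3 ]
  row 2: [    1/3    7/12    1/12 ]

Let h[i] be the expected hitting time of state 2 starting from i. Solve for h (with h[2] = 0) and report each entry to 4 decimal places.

First-step conditioning: h[2] = 0; for i ≠ 2, h[i] = 1 + Σ_k P[i][k]·h[k].
  h[0] = 1 + 1/6·h[0] + 5/12·h[1]
  h[1] = 1 + 1/3·h[0] + 1/3·h[1]
Solving the 2×2 linear system over states ≠ 2 gives exactly h = [13/5, 14/5, 0] (h[2] = 0 is the target).

h = [2.6000, 2.8000, 0.0000]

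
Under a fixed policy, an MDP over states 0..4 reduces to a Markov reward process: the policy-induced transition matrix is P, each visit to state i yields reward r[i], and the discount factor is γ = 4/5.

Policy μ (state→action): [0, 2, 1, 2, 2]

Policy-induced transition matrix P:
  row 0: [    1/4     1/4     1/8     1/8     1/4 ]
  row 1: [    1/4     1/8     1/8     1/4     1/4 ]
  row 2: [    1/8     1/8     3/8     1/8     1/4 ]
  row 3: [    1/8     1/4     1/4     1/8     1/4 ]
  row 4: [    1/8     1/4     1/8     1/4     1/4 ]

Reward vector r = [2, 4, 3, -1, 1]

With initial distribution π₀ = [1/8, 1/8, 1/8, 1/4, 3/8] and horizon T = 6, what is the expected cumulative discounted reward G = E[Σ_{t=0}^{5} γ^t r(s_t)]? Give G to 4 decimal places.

t=0: π = [0.1250, 0.1250, 0.1250, 0.2500, 0.3750], E[r] = 1.2500, γ^t·E[r] = 1.250000, running G = 1.250000
t=1: π = [0.1563, 0.2188, 0.1875, 0.1875, 0.2500], E[r] = 1.8125, γ^t·E[r] = 1.450000, running G = 2.700000
t=2: π = [0.1719, 0.1992, 0.1953, 0.1836, 0.2500], E[r] = 1.7930, γ^t·E[r] = 1.147500, running G = 3.847500
t=3: π = [0.1714, 0.2007, 0.1968, 0.1812, 0.2500], E[r] = 1.8047, γ^t·E[r] = 0.924000, running G = 4.771500
t=4: π = [0.1715, 0.2003, 0.1968, 0.1813, 0.2500], E[r] = 1.8035, γ^t·E[r] = 0.738700, running G = 5.510200
t=5: π = [0.1715, 0.2004, 0.1969, 0.1813, 0.2500], E[r] = 1.8037, γ^t·E[r] = 0.591043, running G = 6.101243

G = 6.1012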